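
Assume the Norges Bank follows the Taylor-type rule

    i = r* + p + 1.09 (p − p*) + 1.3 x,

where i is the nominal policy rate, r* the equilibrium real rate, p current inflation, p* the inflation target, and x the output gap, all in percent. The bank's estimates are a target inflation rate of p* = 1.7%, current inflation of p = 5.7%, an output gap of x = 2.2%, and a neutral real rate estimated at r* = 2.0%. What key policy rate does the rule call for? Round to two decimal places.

i = 2.0 + 5.7 + 1.09 × (5.7 − 1.7) + 1.3 × 2.2
   = 2.0 + 5.7 + 4.36 + 2.86 = 14.92

14.92%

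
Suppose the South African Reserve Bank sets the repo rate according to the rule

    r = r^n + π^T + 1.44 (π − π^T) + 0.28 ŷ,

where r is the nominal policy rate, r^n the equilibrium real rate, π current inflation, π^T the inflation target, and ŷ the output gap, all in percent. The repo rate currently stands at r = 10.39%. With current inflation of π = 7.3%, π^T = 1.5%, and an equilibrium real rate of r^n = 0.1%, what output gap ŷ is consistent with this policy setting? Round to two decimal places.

1.56%

0.28 ŷ = 10.39 − 0.1 − 1.5 − 1.44 × (7.3 − 1.5) = 0.438
ŷ = 0.438 / 0.28 = 1.56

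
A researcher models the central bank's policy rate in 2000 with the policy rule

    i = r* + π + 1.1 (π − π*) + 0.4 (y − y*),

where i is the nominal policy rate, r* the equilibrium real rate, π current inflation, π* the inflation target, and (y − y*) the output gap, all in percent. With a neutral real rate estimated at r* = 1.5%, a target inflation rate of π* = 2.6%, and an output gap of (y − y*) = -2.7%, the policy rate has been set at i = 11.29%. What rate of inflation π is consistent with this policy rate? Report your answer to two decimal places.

6.54%

Collecting π: i = r* + (1 + 1.1) π − 1.1 π* + 0.4 (y − y*)
2.1 π = 11.29 − 1.5 + 1.1 × 2.6 − 0.4 × (-2.7) = 13.73
π = 13.73 / 2.1 = 6.54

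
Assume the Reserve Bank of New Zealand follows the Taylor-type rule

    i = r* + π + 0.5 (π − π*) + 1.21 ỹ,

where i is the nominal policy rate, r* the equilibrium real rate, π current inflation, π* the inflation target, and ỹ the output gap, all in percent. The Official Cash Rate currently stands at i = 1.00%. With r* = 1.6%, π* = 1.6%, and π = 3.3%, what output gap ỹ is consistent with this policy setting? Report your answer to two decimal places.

1.21 ỹ = 1.00 − 1.6 − 3.3 − 0.5 × (3.3 − 1.6) = -4.75
ỹ = -4.75 / 1.21 = -3.93

-3.93%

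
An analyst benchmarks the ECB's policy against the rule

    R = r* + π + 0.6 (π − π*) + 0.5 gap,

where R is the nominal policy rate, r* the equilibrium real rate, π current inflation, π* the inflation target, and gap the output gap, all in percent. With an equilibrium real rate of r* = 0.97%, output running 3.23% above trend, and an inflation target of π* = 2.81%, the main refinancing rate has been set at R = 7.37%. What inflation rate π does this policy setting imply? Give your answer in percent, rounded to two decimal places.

4.04%

Output 3.23% above potential → gap = 3.23.
Collecting π: R = r* + (1 + 0.6) π − 0.6 π* + 0.5 gap
1.6 π = 7.37 − 0.97 + 0.6 × 2.81 − 0.5 × 3.23 = 6.471
π = 6.471 / 1.6 = 4.04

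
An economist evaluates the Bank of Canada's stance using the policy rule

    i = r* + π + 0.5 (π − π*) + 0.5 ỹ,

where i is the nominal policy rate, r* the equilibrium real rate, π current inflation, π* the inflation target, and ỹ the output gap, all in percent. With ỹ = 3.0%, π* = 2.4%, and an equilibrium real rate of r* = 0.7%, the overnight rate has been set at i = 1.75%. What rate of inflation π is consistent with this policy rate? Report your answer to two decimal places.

Collecting π: i = r* + (1 + 0.5) π − 0.5 π* + 0.5 ỹ
1.5 π = 1.75 − 0.7 + 0.5 × 2.4 − 0.5 × 3.0 = 0.75
π = 0.75 / 1.5 = 0.50

0.50%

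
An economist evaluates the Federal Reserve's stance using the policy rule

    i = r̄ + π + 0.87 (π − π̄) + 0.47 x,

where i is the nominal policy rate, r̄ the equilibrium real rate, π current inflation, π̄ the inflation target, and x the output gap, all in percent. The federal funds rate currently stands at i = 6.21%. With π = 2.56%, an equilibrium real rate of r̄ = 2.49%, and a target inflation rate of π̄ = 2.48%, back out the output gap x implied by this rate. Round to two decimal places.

2.32%

0.47 x = 6.21 − 2.49 − 2.56 − 0.87 × (2.56 − 2.48) = 1.0904
x = 1.0904 / 0.47 = 2.32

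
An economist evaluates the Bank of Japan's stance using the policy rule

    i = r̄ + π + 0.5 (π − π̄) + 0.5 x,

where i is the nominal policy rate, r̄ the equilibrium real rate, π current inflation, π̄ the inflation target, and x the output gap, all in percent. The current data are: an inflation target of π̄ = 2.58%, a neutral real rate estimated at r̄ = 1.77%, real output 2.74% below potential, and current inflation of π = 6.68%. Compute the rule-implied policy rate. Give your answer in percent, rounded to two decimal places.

9.13%

Output 2.74% below potential → x = -2.74.
i = 1.77 + 6.68 + 0.5 × (6.68 − 2.58) + 0.5 × (-2.74)
   = 1.77 + 6.68 + 2.05 − 1.37 = 9.13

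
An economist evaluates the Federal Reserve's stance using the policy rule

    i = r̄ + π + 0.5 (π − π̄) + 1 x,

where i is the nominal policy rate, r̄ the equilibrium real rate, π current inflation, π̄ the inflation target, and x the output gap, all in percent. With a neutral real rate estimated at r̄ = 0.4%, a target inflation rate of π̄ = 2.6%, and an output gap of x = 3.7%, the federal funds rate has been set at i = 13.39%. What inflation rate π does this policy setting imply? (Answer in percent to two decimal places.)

7.06%

Collecting π: i = r̄ + (1 + 0.5) π − 0.5 π̄ + 1 x
1.5 π = 13.39 − 0.4 + 0.5 × 2.6 − 1 × 3.7 = 10.59
π = 10.59 / 1.5 = 7.06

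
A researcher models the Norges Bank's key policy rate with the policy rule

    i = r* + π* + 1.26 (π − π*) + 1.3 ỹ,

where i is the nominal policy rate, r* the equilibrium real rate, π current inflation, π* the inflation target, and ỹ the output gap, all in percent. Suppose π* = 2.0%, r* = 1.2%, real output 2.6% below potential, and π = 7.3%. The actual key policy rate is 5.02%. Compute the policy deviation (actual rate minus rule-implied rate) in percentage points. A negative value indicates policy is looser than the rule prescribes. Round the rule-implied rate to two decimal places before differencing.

Output 2.6% below potential → ỹ = -2.6.
i = 1.2 + 2.0 + 1.26 × (7.3 − 2.0) + 1.3 × (-2.6)
   = 1.2 + 2 + 6.678 − 3.38 = 6.50
Deviation = 5.02 − 6.50 = -1.48 pp.

-1.48 pp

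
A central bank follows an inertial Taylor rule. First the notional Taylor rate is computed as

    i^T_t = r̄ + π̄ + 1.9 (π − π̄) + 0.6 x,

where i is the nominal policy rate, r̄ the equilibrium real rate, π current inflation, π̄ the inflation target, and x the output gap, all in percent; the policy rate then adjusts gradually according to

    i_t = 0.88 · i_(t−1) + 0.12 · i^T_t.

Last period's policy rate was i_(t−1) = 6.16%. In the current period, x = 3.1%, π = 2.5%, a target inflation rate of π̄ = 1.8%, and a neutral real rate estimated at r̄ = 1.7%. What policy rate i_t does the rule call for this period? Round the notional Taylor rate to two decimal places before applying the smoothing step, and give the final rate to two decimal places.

6.22%

i^T_t = 1.7 + 1.8 + 1.9 × (2.5 − 1.8) + 0.6 × 3.1
   = 1.7 + 1.8 + 1.33 + 1.86 = 6.69
i_t = 0.88 × 6.16 + 0.12 × 6.69 = 5.4208 + 0.8028 = 6.22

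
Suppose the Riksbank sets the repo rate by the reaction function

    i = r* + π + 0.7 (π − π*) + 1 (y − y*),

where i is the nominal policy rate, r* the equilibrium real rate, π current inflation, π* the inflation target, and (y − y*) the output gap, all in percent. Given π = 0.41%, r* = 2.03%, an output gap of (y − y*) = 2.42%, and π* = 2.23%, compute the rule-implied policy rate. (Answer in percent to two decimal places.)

i = 2.03 + 0.41 + 0.7 × (0.41 − 2.23) + 1 × 2.42
   = 2.03 + 0.41 − 1.274 + 2.42 = 3.59

3.59%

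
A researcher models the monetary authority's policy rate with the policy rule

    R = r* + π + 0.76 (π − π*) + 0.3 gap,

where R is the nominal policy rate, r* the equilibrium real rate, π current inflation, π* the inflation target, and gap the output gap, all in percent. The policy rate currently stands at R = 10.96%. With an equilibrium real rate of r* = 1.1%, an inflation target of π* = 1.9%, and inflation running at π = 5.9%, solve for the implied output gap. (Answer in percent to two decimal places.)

0.3 gap = 10.96 − 1.1 − 5.9 − 0.76 × (5.9 − 1.9) = 0.92
gap = 0.92 / 0.3 = 3.07

3.07%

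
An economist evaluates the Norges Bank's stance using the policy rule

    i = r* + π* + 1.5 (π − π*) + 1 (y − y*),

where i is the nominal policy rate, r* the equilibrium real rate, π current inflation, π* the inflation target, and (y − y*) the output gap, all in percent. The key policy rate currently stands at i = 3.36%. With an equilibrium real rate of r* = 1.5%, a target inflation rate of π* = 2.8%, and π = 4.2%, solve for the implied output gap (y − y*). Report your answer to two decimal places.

-3.04%

1 (y − y*) = 3.36 − 1.5 − 2.8 − 1.5 × (4.2 − 2.8) = -3.04
(y − y*) = -3.04 / 1 = -3.04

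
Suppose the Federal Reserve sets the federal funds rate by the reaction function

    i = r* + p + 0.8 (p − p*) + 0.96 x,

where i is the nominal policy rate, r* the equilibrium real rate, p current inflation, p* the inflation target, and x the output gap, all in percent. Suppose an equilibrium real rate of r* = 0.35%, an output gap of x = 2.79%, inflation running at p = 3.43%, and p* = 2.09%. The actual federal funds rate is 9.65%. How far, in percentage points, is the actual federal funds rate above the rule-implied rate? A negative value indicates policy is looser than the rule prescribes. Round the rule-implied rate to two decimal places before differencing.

2.12 pp

i = 0.35 + 3.43 + 0.8 × (3.43 − 2.09) + 0.96 × 2.79
   = 0.35 + 3.43 + 1.072 + 2.6784 = 7.53
Deviation = 9.65 − 7.53 = 2.12 pp.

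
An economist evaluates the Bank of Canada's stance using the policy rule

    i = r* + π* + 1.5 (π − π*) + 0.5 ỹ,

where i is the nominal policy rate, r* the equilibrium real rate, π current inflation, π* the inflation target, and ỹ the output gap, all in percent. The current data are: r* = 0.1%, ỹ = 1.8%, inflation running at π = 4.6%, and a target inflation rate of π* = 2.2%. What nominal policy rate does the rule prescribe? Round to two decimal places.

6.80%

i = 0.1 + 2.2 + 1.5 × (4.6 − 2.2) + 0.5 × 1.8
   = 0.1 + 2.2 + 3.6 + 0.9 = 6.80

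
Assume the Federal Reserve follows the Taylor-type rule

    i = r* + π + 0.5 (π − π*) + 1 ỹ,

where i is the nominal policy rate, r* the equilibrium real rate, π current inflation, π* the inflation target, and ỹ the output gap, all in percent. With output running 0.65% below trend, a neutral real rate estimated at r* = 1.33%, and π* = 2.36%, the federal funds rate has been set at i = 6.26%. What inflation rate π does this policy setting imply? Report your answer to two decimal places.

4.51%

Output 0.65% below potential → ỹ = -0.65.
Collecting π: i = r* + (1 + 0.5) π − 0.5 π* + 1 ỹ
1.5 π = 6.26 − 1.33 + 0.5 × 2.36 − 1 × (-0.65) = 6.76
π = 6.76 / 1.5 = 4.51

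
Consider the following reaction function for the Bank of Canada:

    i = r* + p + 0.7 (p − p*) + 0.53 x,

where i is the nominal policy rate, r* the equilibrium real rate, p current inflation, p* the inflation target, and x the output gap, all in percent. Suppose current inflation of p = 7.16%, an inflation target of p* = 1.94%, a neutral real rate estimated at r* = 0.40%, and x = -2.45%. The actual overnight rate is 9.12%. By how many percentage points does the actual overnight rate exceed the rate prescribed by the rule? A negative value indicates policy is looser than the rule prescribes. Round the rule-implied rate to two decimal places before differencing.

i = 0.40 + 7.16 + 0.7 × (7.16 − 1.94) + 0.53 × (-2.45)
   = 0.40 + 7.16 + 3.654 − 1.2985 = 9.92
Deviation = 9.12 − 9.92 = -0.80 pp.

-0.80 pp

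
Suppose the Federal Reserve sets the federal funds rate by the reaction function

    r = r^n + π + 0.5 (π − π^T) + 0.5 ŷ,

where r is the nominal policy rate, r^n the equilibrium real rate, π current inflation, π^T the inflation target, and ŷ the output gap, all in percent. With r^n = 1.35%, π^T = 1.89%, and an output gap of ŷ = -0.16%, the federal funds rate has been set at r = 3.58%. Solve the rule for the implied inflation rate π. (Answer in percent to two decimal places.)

2.17%

Collecting π: r = r^n + (1 + 0.5) π − 0.5 π^T + 0.5 ŷ
1.5 π = 3.58 − 1.35 + 0.5 × 1.89 − 0.5 × (-0.16) = 3.255
π = 3.255 / 1.5 = 2.17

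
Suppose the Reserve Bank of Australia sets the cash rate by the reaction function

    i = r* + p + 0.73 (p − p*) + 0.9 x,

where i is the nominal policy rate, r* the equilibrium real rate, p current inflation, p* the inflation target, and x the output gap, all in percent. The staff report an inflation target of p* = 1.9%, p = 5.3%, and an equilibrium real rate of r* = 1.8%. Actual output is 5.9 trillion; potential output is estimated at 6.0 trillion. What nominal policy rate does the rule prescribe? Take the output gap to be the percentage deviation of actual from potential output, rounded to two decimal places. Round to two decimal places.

Output gap = 100 × (5.9 − 6.0) / 6.0 = -1.67%.
i = 1.80 + 5.30 + 0.73 × (5.30 − 1.90) + 0.9 × (-1.67)
   = 1.80 + 5.3 + 2.482 − 1.503 = 8.08

8.08%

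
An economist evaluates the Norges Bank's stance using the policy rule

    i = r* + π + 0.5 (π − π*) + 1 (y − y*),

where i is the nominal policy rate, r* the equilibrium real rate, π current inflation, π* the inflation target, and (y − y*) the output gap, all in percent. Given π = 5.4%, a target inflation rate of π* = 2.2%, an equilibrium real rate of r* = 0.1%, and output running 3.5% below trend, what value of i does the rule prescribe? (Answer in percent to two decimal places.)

3.60%

Output 3.5% below potential → (y − y*) = -3.5.
i = 0.1 + 5.4 + 0.5 × (5.4 − 2.2) + 1 × (-3.5)
   = 0.1 + 5.4 + 1.6 − 3.5 = 3.60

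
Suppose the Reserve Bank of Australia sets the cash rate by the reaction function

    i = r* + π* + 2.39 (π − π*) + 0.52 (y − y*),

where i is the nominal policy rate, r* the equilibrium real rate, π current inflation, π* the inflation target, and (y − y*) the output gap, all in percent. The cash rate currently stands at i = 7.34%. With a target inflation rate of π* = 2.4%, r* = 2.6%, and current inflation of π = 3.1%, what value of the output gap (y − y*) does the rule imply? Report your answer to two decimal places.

0.52 (y − y*) = 7.34 − 2.6 − 2.4 − 2.39 × (3.1 − 2.4) = 0.667
(y − y*) = 0.667 / 0.52 = 1.28

1.28%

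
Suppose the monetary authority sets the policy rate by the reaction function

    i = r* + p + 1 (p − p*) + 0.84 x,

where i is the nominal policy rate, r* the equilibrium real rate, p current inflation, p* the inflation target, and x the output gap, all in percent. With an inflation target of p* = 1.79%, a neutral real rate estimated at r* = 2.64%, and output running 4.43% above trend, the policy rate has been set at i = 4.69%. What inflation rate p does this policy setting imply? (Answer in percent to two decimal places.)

Output 4.43% above potential → x = 4.43.
Collecting p: i = r* + (1 + 1) p − 1 p* + 0.84 x
2 p = 4.69 − 2.64 + 1 × 1.79 − 0.84 × 4.43 = 0.1188
p = 0.1188 / 2 = 0.06

0.06%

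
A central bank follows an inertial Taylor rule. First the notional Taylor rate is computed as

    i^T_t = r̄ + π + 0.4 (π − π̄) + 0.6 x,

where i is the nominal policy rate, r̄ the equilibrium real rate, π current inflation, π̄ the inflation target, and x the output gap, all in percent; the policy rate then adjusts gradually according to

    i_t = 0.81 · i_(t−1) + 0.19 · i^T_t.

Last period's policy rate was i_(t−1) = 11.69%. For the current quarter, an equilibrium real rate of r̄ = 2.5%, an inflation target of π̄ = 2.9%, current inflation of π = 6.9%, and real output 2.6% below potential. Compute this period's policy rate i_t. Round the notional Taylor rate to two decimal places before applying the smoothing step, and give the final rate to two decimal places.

11.26%

Output 2.6% below potential → x = -2.6.
i^T_t = 2.5 + 6.9 + 0.4 × (6.9 − 2.9) + 0.6 × (-2.6)
   = 2.5 + 6.9 + 1.6 − 1.56 = 9.44
i_t = 0.81 × 11.69 + 0.19 × 9.44 = 9.4689 + 1.7936 = 11.26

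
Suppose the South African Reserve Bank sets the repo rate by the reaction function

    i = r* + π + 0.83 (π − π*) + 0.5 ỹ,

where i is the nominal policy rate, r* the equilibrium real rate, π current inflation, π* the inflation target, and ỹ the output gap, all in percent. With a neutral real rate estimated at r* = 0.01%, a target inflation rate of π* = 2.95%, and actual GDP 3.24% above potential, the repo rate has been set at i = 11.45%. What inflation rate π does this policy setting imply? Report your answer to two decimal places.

6.70%

Output 3.24% above potential → ỹ = 3.24.
Collecting π: i = r* + (1 + 0.83) π − 0.83 π* + 0.5 ỹ
1.83 π = 11.45 − 0.01 + 0.83 × 2.95 − 0.5 × 3.24 = 12.2685
π = 12.2685 / 1.83 = 6.70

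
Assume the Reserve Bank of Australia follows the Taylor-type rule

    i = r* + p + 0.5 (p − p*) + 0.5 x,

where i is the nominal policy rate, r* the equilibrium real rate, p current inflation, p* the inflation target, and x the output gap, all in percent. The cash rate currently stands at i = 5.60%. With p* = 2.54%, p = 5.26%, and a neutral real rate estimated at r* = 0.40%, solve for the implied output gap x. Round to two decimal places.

-2.84%

0.5 x = 5.60 − 0.40 − 5.26 − 0.5 × (5.26 − 2.54) = -1.42
x = -1.42 / 0.5 = -2.84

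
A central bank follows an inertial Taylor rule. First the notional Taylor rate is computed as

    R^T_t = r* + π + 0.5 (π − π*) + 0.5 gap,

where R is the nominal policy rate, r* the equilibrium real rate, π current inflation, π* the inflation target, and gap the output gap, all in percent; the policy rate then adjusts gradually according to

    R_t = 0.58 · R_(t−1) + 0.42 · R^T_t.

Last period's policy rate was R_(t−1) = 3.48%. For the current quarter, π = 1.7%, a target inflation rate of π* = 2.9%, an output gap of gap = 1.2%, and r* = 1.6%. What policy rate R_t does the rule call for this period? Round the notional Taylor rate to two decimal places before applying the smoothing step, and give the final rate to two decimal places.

R^T_t = 1.6 + 1.7 + 0.5 × (1.7 − 2.9) + 0.5 × 1.2
   = 1.6 + 1.7 − 0.6 + 0.6 = 3.30
R_t = 0.58 × 3.48 + 0.42 × 3.30 = 2.0184 + 1.386 = 3.40

3.40%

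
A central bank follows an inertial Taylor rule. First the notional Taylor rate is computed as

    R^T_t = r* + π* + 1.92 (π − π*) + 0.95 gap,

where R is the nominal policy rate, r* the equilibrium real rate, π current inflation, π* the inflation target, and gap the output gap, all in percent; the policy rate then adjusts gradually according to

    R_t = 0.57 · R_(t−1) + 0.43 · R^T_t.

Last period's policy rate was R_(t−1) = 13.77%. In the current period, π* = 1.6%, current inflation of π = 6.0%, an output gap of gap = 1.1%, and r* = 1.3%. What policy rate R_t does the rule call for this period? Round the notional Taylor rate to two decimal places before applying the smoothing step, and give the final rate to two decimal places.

R^T_t = 1.3 + 1.6 + 1.92 × (6.0 − 1.6) + 0.95 × 1.1
   = 1.3 + 1.6 + 8.448 + 1.045 = 12.39
R_t = 0.57 × 13.77 + 0.43 × 12.39 = 7.8489 + 5.3277 = 13.18

13.18%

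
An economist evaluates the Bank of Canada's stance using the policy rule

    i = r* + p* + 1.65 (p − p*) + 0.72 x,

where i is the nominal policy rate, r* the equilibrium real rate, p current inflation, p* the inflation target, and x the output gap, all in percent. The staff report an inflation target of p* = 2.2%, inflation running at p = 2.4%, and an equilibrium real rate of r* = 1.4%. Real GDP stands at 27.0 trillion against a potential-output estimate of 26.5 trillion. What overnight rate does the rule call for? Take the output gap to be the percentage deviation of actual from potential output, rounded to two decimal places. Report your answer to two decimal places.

Output gap = 100 × (27.0 − 26.5) / 26.5 = 1.89%.
i = 1.40 + 2.20 + 1.65 × (2.40 − 2.20) + 0.72 × 1.89
   = 1.40 + 2.2 + 0.33 + 1.3608 = 5.29

5.29%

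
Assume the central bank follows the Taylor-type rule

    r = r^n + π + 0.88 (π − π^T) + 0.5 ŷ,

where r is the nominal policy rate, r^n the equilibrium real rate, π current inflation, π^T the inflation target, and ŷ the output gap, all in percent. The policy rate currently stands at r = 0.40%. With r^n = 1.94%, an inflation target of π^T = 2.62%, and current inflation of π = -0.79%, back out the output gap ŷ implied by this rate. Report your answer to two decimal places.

4.50%

0.5 ŷ = 0.40 − 1.94 − (-0.79) − 0.88 × ((-0.79) − 2.62) = 2.2508
ŷ = 2.2508 / 0.5 = 4.50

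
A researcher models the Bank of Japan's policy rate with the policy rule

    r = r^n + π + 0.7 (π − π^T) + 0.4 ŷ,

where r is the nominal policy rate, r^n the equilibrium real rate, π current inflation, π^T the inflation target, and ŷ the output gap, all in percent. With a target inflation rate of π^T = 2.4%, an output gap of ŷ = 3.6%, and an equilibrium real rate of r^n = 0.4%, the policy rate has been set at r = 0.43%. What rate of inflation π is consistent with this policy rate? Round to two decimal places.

0.16%

Collecting π: r = r^n + (1 + 0.7) π − 0.7 π^T + 0.4 ŷ
1.7 π = 0.43 − 0.4 + 0.7 × 2.4 − 0.4 × 3.6 = 0.27
π = 0.27 / 1.7 = 0.16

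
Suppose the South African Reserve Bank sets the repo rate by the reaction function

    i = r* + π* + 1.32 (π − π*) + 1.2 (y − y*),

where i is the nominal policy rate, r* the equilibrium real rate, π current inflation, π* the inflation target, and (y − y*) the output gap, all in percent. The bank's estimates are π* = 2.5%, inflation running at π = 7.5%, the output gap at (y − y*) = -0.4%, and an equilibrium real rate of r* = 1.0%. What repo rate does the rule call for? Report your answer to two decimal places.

9.62%

i = 1.0 + 2.5 + 1.32 × (7.5 − 2.5) + 1.2 × (-0.4)
   = 1.0 + 2.5 + 6.6 − 0.48 = 9.62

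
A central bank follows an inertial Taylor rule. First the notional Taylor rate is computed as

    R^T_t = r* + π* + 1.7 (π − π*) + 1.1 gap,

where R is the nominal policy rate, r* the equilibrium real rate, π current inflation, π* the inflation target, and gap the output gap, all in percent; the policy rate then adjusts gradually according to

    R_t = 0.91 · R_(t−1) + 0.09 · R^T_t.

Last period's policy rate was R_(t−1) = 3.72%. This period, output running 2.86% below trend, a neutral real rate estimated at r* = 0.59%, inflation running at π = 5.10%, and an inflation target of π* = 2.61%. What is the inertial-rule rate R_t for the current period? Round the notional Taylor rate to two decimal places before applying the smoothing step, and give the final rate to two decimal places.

Output 2.86% below potential → gap = -2.86.
R^T_t = 0.59 + 2.61 + 1.7 × (5.10 − 2.61) + 1.1 × (-2.86)
   = 0.59 + 2.61 + 4.233 − 3.146 = 4.29
R_t = 0.91 × 3.72 + 0.09 × 4.29 = 3.3852 + 0.3861 = 3.77

3.77%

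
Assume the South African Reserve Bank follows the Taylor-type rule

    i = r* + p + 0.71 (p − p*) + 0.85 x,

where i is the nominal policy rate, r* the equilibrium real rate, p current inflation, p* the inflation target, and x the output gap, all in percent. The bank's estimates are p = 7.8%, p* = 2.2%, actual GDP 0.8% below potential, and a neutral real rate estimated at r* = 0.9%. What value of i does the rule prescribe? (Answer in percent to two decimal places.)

12.00%

Output 0.8% below potential → x = -0.8.
i = 0.9 + 7.8 + 0.71 × (7.8 − 2.2) + 0.85 × (-0.8)
   = 0.9 + 7.8 + 3.976 − 0.68 = 12.00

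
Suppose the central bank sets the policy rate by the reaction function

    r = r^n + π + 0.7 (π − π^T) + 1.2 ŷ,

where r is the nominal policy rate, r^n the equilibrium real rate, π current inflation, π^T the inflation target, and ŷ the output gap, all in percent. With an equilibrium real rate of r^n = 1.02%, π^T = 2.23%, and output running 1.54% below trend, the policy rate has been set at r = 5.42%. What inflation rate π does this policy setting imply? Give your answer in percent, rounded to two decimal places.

Output 1.54% below potential → ŷ = -1.54.
Collecting π: r = r^n + (1 + 0.7) π − 0.7 π^T + 1.2 ŷ
1.7 π = 5.42 − 1.02 + 0.7 × 2.23 − 1.2 × (-1.54) = 7.809
π = 7.809 / 1.7 = 4.59

4.59%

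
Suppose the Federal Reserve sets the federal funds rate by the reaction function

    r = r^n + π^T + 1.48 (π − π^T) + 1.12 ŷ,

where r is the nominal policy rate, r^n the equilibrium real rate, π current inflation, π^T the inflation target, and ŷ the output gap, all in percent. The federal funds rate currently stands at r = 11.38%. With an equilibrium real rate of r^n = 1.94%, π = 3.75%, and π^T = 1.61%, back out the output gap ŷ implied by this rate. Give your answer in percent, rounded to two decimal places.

1.12 ŷ = 11.38 − 1.94 − 1.61 − 1.48 × (3.75 − 1.61) = 4.6628
ŷ = 4.6628 / 1.12 = 4.16

4.16%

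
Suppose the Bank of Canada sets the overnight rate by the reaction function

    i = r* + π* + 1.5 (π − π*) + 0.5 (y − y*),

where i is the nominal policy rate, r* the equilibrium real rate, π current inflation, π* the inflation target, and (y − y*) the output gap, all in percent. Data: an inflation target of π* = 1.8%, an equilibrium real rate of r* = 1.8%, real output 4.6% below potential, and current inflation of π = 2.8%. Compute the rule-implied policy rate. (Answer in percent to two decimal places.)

2.80%

Output 4.6% below potential → (y − y*) = -4.6.
i = 1.8 + 1.8 + 1.5 × (2.8 − 1.8) + 0.5 × (-4.6)
   = 1.8 + 1.8 + 1.5 − 2.3 = 2.80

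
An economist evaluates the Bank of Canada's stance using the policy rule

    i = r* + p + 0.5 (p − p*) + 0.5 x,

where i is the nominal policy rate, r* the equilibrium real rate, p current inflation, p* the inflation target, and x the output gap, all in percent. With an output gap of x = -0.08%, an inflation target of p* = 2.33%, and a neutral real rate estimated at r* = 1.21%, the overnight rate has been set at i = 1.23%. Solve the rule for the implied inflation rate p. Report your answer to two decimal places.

0.82%

Collecting p: i = r* + (1 + 0.5) p − 0.5 p* + 0.5 x
1.5 p = 1.23 − 1.21 + 0.5 × 2.33 − 0.5 × (-0.08) = 1.225
p = 1.225 / 1.5 = 0.82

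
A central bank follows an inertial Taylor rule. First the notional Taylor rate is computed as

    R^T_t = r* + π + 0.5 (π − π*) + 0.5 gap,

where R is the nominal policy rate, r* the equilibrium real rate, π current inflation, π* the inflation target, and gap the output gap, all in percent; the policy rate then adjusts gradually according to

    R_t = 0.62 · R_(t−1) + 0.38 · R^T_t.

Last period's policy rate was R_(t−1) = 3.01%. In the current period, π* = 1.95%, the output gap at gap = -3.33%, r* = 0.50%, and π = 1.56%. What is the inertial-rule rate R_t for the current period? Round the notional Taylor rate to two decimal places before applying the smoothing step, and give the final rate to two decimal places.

1.94%

R^T_t = 0.50 + 1.56 + 0.5 × (1.56 − 1.95) + 0.5 × (-3.33)
   = 0.50 + 1.56 − 0.195 − 1.665 = 0.20
R_t = 0.62 × 3.01 + 0.38 × 0.20 = 1.8662 + 0.076 = 1.94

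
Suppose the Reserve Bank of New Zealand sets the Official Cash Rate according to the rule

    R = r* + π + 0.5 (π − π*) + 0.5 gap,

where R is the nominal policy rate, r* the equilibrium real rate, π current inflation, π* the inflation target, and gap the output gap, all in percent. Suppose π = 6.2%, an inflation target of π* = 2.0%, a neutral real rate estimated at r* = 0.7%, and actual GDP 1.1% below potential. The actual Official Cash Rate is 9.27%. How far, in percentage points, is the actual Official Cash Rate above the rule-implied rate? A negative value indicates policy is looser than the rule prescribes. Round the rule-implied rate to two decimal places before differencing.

0.82 pp

Output 1.1% below potential → gap = -1.1.
R = 0.7 + 6.2 + 0.5 × (6.2 − 2.0) + 0.5 × (-1.1)
   = 0.7 + 6.2 + 2.1 − 0.55 = 8.45
Deviation = 9.27 − 8.45 = 0.82 pp.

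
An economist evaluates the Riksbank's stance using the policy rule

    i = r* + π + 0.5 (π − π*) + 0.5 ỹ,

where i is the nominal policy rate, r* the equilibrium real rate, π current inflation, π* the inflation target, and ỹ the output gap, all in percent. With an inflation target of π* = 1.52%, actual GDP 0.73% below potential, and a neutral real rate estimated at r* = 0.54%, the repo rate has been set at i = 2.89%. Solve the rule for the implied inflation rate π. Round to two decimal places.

2.32%

Output 0.73% below potential → ỹ = -0.73.
Collecting π: i = r* + (1 + 0.5) π − 0.5 π* + 0.5 ỹ
1.5 π = 2.89 − 0.54 + 0.5 × 1.52 − 0.5 × (-0.73) = 3.475
π = 3.475 / 1.5 = 2.32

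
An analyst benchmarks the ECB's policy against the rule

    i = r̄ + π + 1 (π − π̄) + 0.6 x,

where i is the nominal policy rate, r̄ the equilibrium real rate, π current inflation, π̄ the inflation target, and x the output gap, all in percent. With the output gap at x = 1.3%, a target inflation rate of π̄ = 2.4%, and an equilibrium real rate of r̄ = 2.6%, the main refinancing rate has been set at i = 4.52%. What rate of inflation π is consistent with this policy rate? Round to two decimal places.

1.77%

Collecting π: i = r̄ + (1 + 1) π − 1 π̄ + 0.6 x
2 π = 4.52 − 2.6 + 1 × 2.4 − 0.6 × 1.3 = 3.54
π = 3.54 / 2 = 1.77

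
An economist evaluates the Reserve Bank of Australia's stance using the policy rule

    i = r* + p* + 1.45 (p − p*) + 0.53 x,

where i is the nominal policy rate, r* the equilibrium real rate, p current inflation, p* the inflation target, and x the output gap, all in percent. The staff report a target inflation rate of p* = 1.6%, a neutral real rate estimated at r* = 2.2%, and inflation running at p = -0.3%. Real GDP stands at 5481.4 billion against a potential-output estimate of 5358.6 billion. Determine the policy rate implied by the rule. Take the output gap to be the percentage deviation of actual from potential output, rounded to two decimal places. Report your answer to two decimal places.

Output gap = 100 × (5481.4 − 5358.6) / 5358.6 = 2.29%.
i = 2.20 + 1.60 + 1.45 × (-0.30 − 1.60) + 0.53 × 2.29
   = 2.20 + 1.6 − 2.755 + 1.2137 = 2.26

2.26%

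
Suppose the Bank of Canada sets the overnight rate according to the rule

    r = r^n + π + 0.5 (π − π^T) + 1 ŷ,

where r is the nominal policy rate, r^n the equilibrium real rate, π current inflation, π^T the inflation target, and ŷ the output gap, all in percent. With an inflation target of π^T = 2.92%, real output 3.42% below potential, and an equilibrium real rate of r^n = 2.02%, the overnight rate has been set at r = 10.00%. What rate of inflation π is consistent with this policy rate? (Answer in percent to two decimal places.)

8.57%

Output 3.42% below potential → ŷ = -3.42.
Collecting π: r = r^n + (1 + 0.5) π − 0.5 π^T + 1 ŷ
1.5 π = 10.00 − 2.02 + 0.5 × 2.92 − 1 × (-3.42) = 12.86
π = 12.86 / 1.5 = 8.57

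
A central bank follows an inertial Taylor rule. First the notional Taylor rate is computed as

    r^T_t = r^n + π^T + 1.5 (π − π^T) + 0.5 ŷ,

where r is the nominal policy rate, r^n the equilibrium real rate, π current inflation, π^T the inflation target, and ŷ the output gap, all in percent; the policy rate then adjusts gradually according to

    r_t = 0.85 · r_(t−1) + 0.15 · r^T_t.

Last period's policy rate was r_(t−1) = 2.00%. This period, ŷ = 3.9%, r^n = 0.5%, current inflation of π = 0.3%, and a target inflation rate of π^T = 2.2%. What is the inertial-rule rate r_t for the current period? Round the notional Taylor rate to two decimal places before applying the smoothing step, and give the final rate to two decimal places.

r^T_t = 0.5 + 2.2 + 1.5 × (0.3 − 2.2) + 0.5 × 3.9
   = 0.5 + 2.2 − 2.85 + 1.95 = 1.80
r_t = 0.85 × 2.00 + 0.15 × 1.80 = 1.7 + 0.27 = 1.97

1.97%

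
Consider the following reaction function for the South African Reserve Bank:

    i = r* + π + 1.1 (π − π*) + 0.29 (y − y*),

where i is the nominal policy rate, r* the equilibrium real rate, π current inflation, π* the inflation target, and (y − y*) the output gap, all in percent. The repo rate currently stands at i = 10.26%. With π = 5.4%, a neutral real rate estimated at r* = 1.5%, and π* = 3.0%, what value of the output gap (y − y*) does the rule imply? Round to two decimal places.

2.48%

0.29 (y − y*) = 10.26 − 1.5 − 5.4 − 1.1 × (5.4 − 3.0) = 0.72
(y − y*) = 0.72 / 0.29 = 2.48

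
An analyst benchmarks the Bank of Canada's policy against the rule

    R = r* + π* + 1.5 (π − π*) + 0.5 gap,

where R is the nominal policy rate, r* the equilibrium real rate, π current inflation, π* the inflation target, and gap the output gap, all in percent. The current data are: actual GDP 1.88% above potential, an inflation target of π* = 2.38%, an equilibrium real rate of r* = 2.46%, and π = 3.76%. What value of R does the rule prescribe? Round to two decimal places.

7.85%

Output 1.88% above potential → gap = 1.88.
R = 2.46 + 2.38 + 1.5 × (3.76 − 2.38) + 0.5 × 1.88
   = 2.46 + 2.38 + 2.07 + 0.94 = 7.85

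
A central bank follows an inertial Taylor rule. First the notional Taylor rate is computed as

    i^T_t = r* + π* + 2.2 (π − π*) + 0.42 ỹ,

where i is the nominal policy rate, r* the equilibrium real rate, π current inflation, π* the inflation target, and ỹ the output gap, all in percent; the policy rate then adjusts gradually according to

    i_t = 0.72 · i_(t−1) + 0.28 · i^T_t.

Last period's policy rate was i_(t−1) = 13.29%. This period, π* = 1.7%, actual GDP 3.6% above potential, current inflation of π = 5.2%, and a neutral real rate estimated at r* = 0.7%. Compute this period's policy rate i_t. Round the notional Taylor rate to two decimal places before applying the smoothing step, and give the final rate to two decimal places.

12.82%

Output 3.6% above potential → ỹ = 3.6.
i^T_t = 0.7 + 1.7 + 2.2 × (5.2 − 1.7) + 0.42 × 3.6
   = 0.7 + 1.7 + 7.7 + 1.512 = 11.61
i_t = 0.72 × 13.29 + 0.28 × 11.61 = 9.5688 + 3.2508 = 12.82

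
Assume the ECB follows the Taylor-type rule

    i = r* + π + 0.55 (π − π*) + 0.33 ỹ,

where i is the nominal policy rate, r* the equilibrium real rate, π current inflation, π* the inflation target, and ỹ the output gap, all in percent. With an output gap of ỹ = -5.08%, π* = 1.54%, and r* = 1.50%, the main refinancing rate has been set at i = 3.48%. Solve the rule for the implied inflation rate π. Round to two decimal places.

Collecting π: i = r* + (1 + 0.55) π − 0.55 π* + 0.33 ỹ
1.55 π = 3.48 − 1.50 + 0.55 × 1.54 − 0.33 × (-5.08) = 4.5034
π = 4.5034 / 1.55 = 2.91

2.91%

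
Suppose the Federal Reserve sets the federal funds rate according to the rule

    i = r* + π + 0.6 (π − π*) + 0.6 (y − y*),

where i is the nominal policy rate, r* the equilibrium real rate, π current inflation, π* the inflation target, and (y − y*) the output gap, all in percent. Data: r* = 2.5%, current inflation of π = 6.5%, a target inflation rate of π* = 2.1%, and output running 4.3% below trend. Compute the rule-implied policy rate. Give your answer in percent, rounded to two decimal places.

Output 4.3% below potential → (y − y*) = -4.3.
i = 2.5 + 6.5 + 0.6 × (6.5 − 2.1) + 0.6 × (-4.3)
   = 2.5 + 6.5 + 2.64 − 2.58 = 9.06

9.06%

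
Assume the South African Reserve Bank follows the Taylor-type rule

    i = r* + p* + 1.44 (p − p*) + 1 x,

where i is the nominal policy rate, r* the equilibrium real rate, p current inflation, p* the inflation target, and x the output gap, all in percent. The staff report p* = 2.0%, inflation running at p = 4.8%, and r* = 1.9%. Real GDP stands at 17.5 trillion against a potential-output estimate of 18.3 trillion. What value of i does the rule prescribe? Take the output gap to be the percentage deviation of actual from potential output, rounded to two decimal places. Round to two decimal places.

Output gap = 100 × (17.5 − 18.3) / 18.3 = -4.37%.
i = 1.90 + 2.00 + 1.44 × (4.80 − 2.00) + 1 × (-4.37)
   = 1.90 + 2 + 4.032 − 4.37 = 3.56

3.56%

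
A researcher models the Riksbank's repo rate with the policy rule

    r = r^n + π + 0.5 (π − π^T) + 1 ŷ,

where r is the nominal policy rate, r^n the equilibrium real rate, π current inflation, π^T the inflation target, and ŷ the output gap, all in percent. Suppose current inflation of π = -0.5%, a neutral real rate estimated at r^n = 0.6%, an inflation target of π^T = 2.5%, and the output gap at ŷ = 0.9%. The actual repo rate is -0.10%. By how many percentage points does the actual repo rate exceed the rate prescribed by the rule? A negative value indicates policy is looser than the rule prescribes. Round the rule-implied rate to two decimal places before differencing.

0.40 pp

r = 0.6 + (-0.5) + 0.5 × (-0.5 − 2.5) + 1 × 0.9
   = 0.6 − 0.5 − 1.5 + 0.9 = -0.50
Deviation = -0.10 − (-0.50) = 0.40 pp.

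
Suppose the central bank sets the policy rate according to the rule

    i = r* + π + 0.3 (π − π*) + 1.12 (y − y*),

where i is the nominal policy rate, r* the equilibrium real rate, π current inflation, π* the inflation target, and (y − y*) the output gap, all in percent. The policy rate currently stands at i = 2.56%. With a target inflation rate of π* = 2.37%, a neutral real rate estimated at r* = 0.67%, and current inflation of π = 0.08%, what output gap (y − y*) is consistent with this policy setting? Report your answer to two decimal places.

2.23%

1.12 (y − y*) = 2.56 − 0.67 − 0.08 − 0.3 × (0.08 − 2.37) = 2.497
(y − y*) = 2.497 / 1.12 = 2.23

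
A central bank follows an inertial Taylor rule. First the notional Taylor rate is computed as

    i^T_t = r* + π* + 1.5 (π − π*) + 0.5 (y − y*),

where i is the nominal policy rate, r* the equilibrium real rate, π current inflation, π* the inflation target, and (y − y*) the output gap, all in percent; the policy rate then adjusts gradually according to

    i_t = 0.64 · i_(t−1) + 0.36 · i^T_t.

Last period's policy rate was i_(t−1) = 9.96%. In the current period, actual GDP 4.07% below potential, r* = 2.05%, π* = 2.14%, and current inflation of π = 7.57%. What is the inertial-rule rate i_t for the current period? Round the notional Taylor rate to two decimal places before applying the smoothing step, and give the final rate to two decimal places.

Output 4.07% below potential → (y − y*) = -4.07.
i^T_t = 2.05 + 2.14 + 1.5 × (7.57 − 2.14) + 0.5 × (-4.07)
   = 2.05 + 2.14 + 8.145 − 2.035 = 10.30
i_t = 0.64 × 9.96 + 0.36 × 10.30 = 6.3744 + 3.708 = 10.08

10.08%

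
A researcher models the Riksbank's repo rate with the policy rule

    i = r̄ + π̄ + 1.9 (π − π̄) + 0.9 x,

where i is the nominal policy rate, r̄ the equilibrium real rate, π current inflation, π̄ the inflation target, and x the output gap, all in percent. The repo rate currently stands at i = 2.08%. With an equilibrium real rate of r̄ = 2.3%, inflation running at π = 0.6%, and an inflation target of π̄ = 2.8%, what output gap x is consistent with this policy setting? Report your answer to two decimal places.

0.9 x = 2.08 − 2.3 − 2.8 − 1.9 × (0.6 − 2.8) = 1.16
x = 1.16 / 0.9 = 1.29

1.29%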